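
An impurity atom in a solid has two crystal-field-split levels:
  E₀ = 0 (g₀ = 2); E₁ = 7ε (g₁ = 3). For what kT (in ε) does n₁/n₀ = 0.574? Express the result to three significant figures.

7.29 ε

n₁/n₀ = (g₁/g₀) exp[−(E₁−E₀)/kT] = 0.574.
⇒ (E₁−E₀)/kT = ln((3/2)/0.574) = ln(2.6132) = 0.96058.
kT = 7ε / 0.96058 = 7.29 ε.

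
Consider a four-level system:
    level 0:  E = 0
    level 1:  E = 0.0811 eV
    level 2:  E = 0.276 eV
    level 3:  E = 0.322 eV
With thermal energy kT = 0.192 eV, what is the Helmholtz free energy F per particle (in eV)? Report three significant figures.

-0.141 eV

Eᵢ/kT = 0, 0.42240, 1.4375, 1.6771.
Z = Σ e^(−Eᵢ/kT) = e^(−0) + e^(−0.42240) + e^(−1.4375) + e^(−1.6771) = 1.0000 + 0.65547 + 0.23752 + 0.18692 = 2.0799.
F = −kT ln Z = −0.192 × ln(2.0799) = −0.192 × 0.73232 = -0.141 eV.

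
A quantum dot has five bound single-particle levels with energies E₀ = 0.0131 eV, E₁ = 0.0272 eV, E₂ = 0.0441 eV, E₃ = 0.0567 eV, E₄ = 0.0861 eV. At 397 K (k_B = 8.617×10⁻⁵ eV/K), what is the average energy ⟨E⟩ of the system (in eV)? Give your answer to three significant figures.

k_BT = 8.617×10⁻⁵ × 397 K = 0.034209 eV.
Eᵢ/kT = 0.38294, 0.79511, 1.2891, 1.6575, 2.5169.
Z = Σ e^(−Eᵢ/kT) = e^(−0.38294) + e^(−0.79511) + e^(−1.2891) + e^(−1.6575) + e^(−2.5169) = 0.68185 + 0.45153 + 0.27552 + 0.19061 + 0.080709 = 1.6802.
⟨E⟩ = Σ Eᵢ e^(−Eᵢ/kT) / Z = (0.0131·0.68185 + 0.0272·0.45153 + 0.0441·0.27552 + 0.0567·0.19061 + 0.0861·0.080709) / 1.6802 = 0.0304 eV.

0.0304 eV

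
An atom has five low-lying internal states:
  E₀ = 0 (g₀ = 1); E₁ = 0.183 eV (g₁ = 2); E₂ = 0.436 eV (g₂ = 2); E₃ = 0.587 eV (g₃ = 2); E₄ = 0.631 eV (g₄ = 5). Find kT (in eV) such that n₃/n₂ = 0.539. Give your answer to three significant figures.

0.244 eV

n₃/n₂ = (g₃/g₂) exp[−(E₃−E₂)/kT] = 0.539.
⇒ (E₃−E₂)/kT = ln((2/2)/0.539) = ln(1.8553) = 0.61805.
kT = 0.151 eV / 0.61805 = 0.244 eV.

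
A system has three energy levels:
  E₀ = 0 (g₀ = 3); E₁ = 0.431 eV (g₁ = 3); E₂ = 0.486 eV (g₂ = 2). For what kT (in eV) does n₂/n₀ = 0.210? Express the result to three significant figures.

n₂/n₀ = (g₂/g₀) exp[−(E₂−E₀)/kT] = 0.210.
⇒ (E₂−E₀)/kT = ln((2/3)/0.210) = ln(3.1746) = 1.1552.
kT = 0.486 eV / 1.1552 = 0.421 eV.

0.421 eV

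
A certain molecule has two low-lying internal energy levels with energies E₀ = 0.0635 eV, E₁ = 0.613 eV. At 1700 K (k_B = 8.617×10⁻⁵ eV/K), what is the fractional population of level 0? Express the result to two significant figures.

0.98

k_BT = 8.617×10⁻⁵ × 1700 K = 0.1465 eV.
Eᵢ/kT = 0.4334, 4.184.
Z = Σ e^(−Eᵢ/kT) = e^(−0.4334) + e^(−4.184) = 0.6483 + 0.01524 = 0.6635.
P₀ = e^(−E₀/kT) / Z = 0.6483/0.6635 = 0.98.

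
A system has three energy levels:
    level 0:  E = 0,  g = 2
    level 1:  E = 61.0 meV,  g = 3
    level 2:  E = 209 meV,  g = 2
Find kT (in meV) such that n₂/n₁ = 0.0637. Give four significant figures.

63.03 meV

n₂/n₁ = (g₂/g₁) exp[−(E₂−E₁)/kT] = 0.0637.
⇒ (E₂−E₁)/kT = ln((2/3)/0.0637) = ln(10.4657) = 2.34810.
kT = 148.0 meV / 2.34810 = 63.03 meV.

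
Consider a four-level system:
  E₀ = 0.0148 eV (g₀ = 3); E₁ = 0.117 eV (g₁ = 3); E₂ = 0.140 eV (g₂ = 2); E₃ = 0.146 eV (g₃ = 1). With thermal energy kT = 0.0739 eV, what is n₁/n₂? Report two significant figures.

n₁/n₂ = (g₁/g₂) exp[−(E₁−E₂)/kT] = (3/2) × exp(−(-0.023 eV)/(0.0739 eV)) = (3/2) × exp(0.3112) = 2.0.

2.0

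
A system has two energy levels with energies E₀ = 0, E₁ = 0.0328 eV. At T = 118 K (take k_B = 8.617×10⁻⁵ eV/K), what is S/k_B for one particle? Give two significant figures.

k_BT = 8.617×10⁻⁵ × 118 K = 0.01017 eV.
Eᵢ/kT = 0, 3.225.
Z = Σ e^(−Eᵢ/kT) = e^(−0) + e^(−3.225) = 1.000 + 0.03976 = 1.040.
⟨E⟩ = Σ EᵢPᵢ = 0.001254 eV.
S/k_B = ln Z + ⟨E⟩/kT = ln(1.040) + 0.001254/0.01017 = 0.03922 + 0.1233 = 0.16.

0.16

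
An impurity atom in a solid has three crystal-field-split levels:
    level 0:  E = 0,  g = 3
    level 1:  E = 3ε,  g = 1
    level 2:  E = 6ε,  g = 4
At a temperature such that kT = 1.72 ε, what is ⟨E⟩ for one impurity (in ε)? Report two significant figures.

Eᵢ/kT = 0, 1.744, 3.488.
Z = Σ gᵢe^(−Eᵢ/kT) = 3·e^(−0) + 1·e^(−1.744) + 4·e^(−3.488) = 3.000 + 0.1748 + 0.1222 = 3.297.
⟨E⟩ = Σ Eᵢ gᵢe^(−Eᵢ/kT) / Z = (0·3.000 + 3·0.1748 + 6·0.1222) / 3.297 = 0.38 ε.

0.38 ε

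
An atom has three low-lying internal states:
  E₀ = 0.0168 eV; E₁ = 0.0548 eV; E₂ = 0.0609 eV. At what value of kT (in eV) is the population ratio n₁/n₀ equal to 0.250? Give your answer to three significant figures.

0.0274 eV

n₁/n₀ = exp[−(E₁−E₀)/kT] = 0.250.
⇒ (E₁−E₀)/kT = ln(1/0.250) = ln(4.0000) = 1.3863.
kT = 0.0380 eV / 1.3863 = 0.0274 eV.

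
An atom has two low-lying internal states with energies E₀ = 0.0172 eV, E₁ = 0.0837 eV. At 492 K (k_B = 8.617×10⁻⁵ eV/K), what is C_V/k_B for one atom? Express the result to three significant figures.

k_BT = 8.617×10⁻⁵ × 492 K = 0.042396 eV.
Eᵢ/kT = 0.40570, 1.9742.
Z = Σ e^(−Eᵢ/kT) = e^(−0.40570) + e^(−1.9742) = 0.66651 + 0.13887 = 0.80538.
⟨E⟩ = 0.028666 eV, ⟨E²⟩ = 0.0014528 eV².
C_V/k_B = (⟨E²⟩ − ⟨E⟩²)/(kT)² = (0.0014528 − 0.00082174)/0.0017974 = 0.351.

0.351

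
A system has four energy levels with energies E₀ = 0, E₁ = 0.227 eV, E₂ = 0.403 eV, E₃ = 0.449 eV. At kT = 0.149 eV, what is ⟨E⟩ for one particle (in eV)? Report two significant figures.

0.074 eV

Eᵢ/kT = 0, 1.523, 2.705, 3.013.
Z = Σ e^(−Eᵢ/kT) = e^(−0) + e^(−1.523) + e^(−2.705) + e^(−3.013) = 1.000 + 0.2181 + 0.06687 + 0.04914 = 1.334.
⟨E⟩ = Σ Eᵢ e^(−Eᵢ/kT) / Z = (0·1.000 + 0.227·0.2181 + 0.403·0.06687 + 0.449·0.04914) / 1.334 = 0.074 eV.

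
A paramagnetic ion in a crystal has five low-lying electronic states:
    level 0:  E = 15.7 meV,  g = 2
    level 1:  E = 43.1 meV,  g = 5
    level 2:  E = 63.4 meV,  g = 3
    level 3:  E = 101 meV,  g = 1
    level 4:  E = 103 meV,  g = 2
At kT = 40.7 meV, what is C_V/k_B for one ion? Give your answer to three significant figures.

Eᵢ/kT = 0.38575, 1.0590, 1.5577, 2.4816, 2.5307.
Z = Σ gᵢe^(−Eᵢ/kT) = 2·e^(−0.38575) + 5·e^(−1.0590) + 3·e^(−1.5577) + 1·e^(−2.4816) + 2·e^(−2.5307) = 1.3599 + 1.7340 + 0.63186 + 0.083609 + 0.15921 = 3.9686.
⟨E⟩ = 40.566 meV, ⟨E²⟩ = 2176.6 meV².
C_V/k_B = (⟨E²⟩ − ⟨E⟩²)/(kT)² = (2176.6 − 1645.6)/1656.5 = 0.321.

0.321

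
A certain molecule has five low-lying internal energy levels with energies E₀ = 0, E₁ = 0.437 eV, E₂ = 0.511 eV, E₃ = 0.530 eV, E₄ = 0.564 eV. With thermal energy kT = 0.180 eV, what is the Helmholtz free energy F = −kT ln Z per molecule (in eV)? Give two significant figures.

-0.039 eV

Eᵢ/kT = 0, 2.428, 2.839, 2.944, 3.133.
Z = Σ e^(−Eᵢ/kT) = e^(−0) + e^(−2.428) + e^(−2.839) + e^(−2.944) + e^(−3.133) = 1.000 + 0.08821 + 0.05848 + 0.05265 + 0.04359 = 1.243.
F = −kT ln Z = −0.180 × ln(1.243) = −0.180 × 0.2175 = -0.039 eV.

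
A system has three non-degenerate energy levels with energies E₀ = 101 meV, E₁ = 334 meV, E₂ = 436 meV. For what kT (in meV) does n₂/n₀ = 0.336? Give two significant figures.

310 meV

n₂/n₀ = exp[−(E₂−E₀)/kT] = 0.336.
⇒ (E₂−E₀)/kT = ln(1/0.336) = ln(2.976) = 1.091.
kT = 335 meV / 1.091 = 310 meV.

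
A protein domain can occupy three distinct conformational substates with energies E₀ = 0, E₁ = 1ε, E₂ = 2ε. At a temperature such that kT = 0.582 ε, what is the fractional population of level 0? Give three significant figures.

0.825

Eᵢ/kT = 0, 1.7182, 3.4364.
Z = Σ e^(−Eᵢ/kT) = e^(−0) + e^(−1.7182) + e^(−3.4364) = 1.0000 + 0.17939 + 0.032180 = 1.2116.
P₀ = e^(−E₀/kT) / Z = 1.0000/1.2116 = 0.825.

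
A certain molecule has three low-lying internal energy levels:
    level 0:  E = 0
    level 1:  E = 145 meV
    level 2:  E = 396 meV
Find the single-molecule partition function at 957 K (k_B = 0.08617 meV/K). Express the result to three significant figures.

Z = 1.18

k_BT = 0.08617 × 957 K = 82.465 meV.
Eᵢ/kT = 0, 1.7583, 4.8020.
Z = Σ e^(−Eᵢ/kT) = e^(−0) + e^(−1.7583) + e^(−4.8020) = 1.0000 + 0.17234 + 0.0082133 = 1.1806.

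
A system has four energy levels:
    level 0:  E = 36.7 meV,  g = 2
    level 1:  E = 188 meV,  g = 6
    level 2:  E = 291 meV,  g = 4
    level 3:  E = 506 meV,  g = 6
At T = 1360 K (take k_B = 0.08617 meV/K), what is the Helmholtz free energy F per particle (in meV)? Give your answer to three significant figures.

-132 meV

k_BT = 0.08617 × 1360 K = 117.19 meV.
Eᵢ/kT = 0.31317, 1.6042, 2.4831, 4.3178.
Z = Σ gᵢe^(−Eᵢ/kT) = 2·e^(−0.31317) + 6·e^(−1.6042) + 4·e^(−2.4831) + 6·e^(−4.3178) = 1.4623 + 1.2063 + 0.33394 + 0.079975 = 3.0825.
F = −kT ln Z = −117.19 × ln(3.0825) = −117.19 × 1.1257 = -132 meV.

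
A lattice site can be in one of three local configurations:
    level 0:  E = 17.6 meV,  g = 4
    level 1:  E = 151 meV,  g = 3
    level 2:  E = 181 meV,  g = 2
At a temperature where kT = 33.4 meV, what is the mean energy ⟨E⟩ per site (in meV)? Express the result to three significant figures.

20.0 meV

Eᵢ/kT = 0.52695, 4.5210, 5.4192.
Z = Σ gᵢe^(−Eᵢ/kT) = 4·e^(−0.52695) + 3·e^(−4.5210) + 2·e^(−5.4192) = 2.3616 + 0.032634 + 0.0088614 = 2.4031.
⟨E⟩ = Σ Eᵢ gᵢe^(−Eᵢ/kT) / Z = (17.6·2.3616 + 151·0.032634 + 181·0.0088614) / 2.4031 = 20.0 meV.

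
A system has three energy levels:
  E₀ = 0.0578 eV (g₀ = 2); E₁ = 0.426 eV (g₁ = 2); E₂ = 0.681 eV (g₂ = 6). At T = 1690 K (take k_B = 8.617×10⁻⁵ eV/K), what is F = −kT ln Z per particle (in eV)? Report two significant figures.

k_BT = 8.617×10⁻⁵ × 1690 K = 0.1456 eV.
Eᵢ/kT = 0.3970, 2.926, 4.677.
Z = Σ gᵢe^(−Eᵢ/kT) = 2·e^(−0.3970) + 2·e^(−2.926) + 6·e^(−4.677) = 1.345 + 0.1072 + 0.05584 = 1.508.
F = −kT ln Z = −0.1456 × ln(1.508) = −0.1456 × 0.4108 = -0.060 eV.

-0.060 eV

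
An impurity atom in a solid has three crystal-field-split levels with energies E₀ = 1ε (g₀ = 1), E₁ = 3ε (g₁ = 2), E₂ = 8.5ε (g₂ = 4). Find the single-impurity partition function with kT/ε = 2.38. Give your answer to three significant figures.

Z = 1.34

Eᵢ/kT = 0.42017, 1.2605, 3.5714.
Z = Σ gᵢe^(−Eᵢ/kT) = 1·e^(−0.42017) + 2·e^(−1.2605) + 4·e^(−3.5714) = 0.65694 + 0.56702 + 0.11247 = 1.3364.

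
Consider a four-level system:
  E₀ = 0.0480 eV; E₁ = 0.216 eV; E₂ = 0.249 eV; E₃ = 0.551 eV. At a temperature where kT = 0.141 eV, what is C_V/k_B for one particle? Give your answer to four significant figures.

0.5511

Eᵢ/kT = 0.340426, 1.53191, 1.76596, 3.90780.
Z = Σ e^(−Eᵢ/kT) = e^(−0.340426) + e^(−1.53191) + e^(−1.76596) + e^(−3.90780) = 0.711467 + 0.216122 + 0.171023 + 0.0200846 = 1.11870.
⟨E⟩ = 0.120215 eV, ⟨E²⟩ = 0.0254080 eV².
C_V/k_B = (⟨E²⟩ − ⟨E⟩²)/(kT)² = (0.0254080 − 0.0144516)/0.0198810 = 0.5511.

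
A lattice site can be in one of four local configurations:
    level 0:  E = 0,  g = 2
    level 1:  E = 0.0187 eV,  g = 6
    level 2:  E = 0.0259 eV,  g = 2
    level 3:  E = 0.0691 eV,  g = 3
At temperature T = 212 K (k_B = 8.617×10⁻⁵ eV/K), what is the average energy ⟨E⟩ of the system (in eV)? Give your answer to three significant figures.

0.0122 eV

k_BT = 8.617×10⁻⁵ × 212 K = 0.018268 eV.
Eᵢ/kT = 0, 1.0236, 1.4178, 3.7826.
Z = Σ gᵢe^(−Eᵢ/kT) = 2·e^(−0) + 6·e^(−1.0236) + 2·e^(−1.4178) + 3·e^(−3.7826) = 2.0000 + 2.1558 + 0.48449 + 0.068290 = 4.7086.
⟨E⟩ = Σ Eᵢ gᵢe^(−Eᵢ/kT) / Z = (0·2.0000 + 0.0187·2.1558 + 0.0259·0.48449 + 0.0691·0.068290) / 4.7086 = 0.0122 eV.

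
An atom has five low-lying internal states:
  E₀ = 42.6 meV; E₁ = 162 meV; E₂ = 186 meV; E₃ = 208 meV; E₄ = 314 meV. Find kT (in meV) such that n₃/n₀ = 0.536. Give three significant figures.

n₃/n₀ = exp[−(E₃−E₀)/kT] = 0.536.
⇒ (E₃−E₀)/kT = ln(1/0.536) = ln(1.8657) = 0.62364.
kT = 165.4 meV / 0.62364 = 265 meV.

265 meV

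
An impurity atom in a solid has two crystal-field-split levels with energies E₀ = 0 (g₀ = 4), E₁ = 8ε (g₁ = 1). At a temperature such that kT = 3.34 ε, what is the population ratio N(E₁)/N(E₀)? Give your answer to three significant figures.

n₁/n₀ = (g₁/g₀) exp[−(E₁−E₀)/kT] = (1/4) × exp(−(8ε)/(3.34ε)) = (1/4) × exp(-2.3952) = 0.0228.

0.0228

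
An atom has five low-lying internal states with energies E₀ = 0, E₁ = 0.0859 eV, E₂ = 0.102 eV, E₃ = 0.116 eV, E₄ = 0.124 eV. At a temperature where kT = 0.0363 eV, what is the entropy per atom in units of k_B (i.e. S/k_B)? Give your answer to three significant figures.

Eᵢ/kT = 0, 2.3664, 2.8099, 3.1956, 3.4160.
Z = Σ e^(−Eᵢ/kT) = e^(−0) + e^(−2.3664) + e^(−2.8099) + e^(−3.1956) + e^(−3.4160) = 1.0000 + 0.093818 + 0.060211 + 0.040942 + 0.032844 = 1.2278.
⟨E⟩ = Σ EᵢPᵢ = 0.018751 eV.
S/k_B = ln Z + ⟨E⟩/kT = ln(1.2278) + 0.018751/0.0363 = 0.20522 + 0.51656 = 0.722.

0.722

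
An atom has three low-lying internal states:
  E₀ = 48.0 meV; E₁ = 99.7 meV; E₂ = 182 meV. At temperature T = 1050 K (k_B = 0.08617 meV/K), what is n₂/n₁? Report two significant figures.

k_BT = 0.08617 × 1050 K = 90.48 meV.
n₂/n₁ = exp[−(E₂−E₁)/kT] = exp(−(82.3 meV)/(90.48 meV)) = exp(-0.9096) = 0.40.

0.40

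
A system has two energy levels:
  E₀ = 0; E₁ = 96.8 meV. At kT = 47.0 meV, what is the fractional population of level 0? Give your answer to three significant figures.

0.887

Eᵢ/kT = 0, 2.0596.
Z = Σ e^(−Eᵢ/kT) = e^(−0) + e^(−2.0596) = 1.0000 + 0.12750 = 1.1275.
P₀ = e^(−E₀/kT) / Z = 1.0000/1.1275 = 0.887.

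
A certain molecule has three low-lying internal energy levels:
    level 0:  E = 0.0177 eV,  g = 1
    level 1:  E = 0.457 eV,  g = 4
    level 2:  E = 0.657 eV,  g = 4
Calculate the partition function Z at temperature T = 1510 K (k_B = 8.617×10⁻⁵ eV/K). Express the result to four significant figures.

Z = 1.018

k_BT = 8.617×10⁻⁵ × 1510 K = 0.130117 eV.
Eᵢ/kT = 0.136031, 3.51222, 5.04930.
Z = Σ gᵢe^(−Eᵢ/kT) = 1·e^(−0.136031) + 4·e^(−3.51222) + 4·e^(−5.04930) = 0.872816 + 0.119322 + 0.0256553 = 1.01779.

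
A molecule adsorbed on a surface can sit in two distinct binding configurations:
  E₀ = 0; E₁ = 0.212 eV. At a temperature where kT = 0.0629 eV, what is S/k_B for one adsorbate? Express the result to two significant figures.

0.15

Eᵢ/kT = 0, 3.370.
Z = Σ e^(−Eᵢ/kT) = e^(−0) + e^(−3.370) = 1.000 + 0.03439 = 1.034.
⟨E⟩ = Σ EᵢPᵢ = 0.007051 eV.
S/k_B = ln Z + ⟨E⟩/kT = ln(1.034) + 0.007051/0.0629 = 0.03343 + 0.1121 = 0.15.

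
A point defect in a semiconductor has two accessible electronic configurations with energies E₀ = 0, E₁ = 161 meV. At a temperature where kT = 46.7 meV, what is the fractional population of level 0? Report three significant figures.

0.969

Eᵢ/kT = 0, 3.4475.
Z = Σ e^(−Eᵢ/kT) = e^(−0) + e^(−3.4475) = 1.0000 + 0.031825 = 1.0318.
P₀ = e^(−E₀/kT) / Z = 1.0000/1.0318 = 0.969.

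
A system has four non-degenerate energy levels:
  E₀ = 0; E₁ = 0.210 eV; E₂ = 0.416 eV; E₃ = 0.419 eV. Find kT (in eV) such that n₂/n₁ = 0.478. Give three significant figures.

0.279 eV

n₂/n₁ = exp[−(E₂−E₁)/kT] = 0.478.
⇒ (E₂−E₁)/kT = ln(1/0.478) = ln(2.0921) = 0.73817.
kT = 0.206 eV / 0.73817 = 0.279 eV.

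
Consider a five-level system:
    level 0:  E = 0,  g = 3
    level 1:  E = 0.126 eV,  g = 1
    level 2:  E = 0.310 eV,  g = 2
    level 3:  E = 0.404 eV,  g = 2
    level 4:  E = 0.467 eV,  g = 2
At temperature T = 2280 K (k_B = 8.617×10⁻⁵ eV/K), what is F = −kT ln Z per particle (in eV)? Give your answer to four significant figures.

k_BT = 8.617×10⁻⁵ × 2280 K = 0.196468 eV.
Eᵢ/kT = 0, 0.641326, 1.57787, 2.05631, 2.37698.
Z = Σ gᵢe^(−Eᵢ/kT) = 3·e^(−0) + 1·e^(−0.641326) + 2·e^(−1.57787) + 2·e^(−2.05631) + 2·e^(−2.37698) = 3.00000 + 0.526594 + 0.412829 + 0.255850 + 0.185661 = 4.38093.
F = −kT ln Z = −0.196468 × ln(4.38093) = −0.196468 × 1.47726 = -0.2902 eV.

-0.2902 eV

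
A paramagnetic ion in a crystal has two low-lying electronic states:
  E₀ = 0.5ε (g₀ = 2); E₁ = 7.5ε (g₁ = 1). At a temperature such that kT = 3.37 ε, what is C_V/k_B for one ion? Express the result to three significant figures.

0.239

Eᵢ/kT = 0.14837, 2.2255.
Z = Σ gᵢe^(−Eᵢ/kT) = 2·e^(−0.14837) + 1·e^(−2.2255) = 1.7242 + 0.10801 = 1.8322.
⟨E⟩ = 0.91266 ε, ⟨E²⟩ = 3.5513 ε².
C_V/k_B = (⟨E²⟩ − ⟨E⟩²)/(kT)² = (3.5513 − 0.83295)/11.357 = 0.239.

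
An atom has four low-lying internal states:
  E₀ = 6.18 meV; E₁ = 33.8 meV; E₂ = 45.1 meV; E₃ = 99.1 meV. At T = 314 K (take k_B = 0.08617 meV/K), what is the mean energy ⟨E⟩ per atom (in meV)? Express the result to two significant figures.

k_BT = 0.08617 × 314 K = 27.06 meV.
Eᵢ/kT = 0.2284, 1.249, 1.667, 3.662.
Z = Σ e^(−Eᵢ/kT) = e^(−0.2284) + e^(−1.249) + e^(−1.667) + e^(−3.662) = 0.7958 + 0.2868 + 0.1888 + 0.02568 = 1.297.
⟨E⟩ = Σ Eᵢ e^(−Eᵢ/kT) / Z = (6.18·0.7958 + 33.8·0.2868 + 45.1·0.1888 + 99.1·0.02568) / 1.297 = 20 meV.

20 meV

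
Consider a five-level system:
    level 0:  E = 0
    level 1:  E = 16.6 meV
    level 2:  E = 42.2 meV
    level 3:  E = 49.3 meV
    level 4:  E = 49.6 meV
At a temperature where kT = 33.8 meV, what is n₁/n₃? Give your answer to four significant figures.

2.631

n₁/n₃ = exp[−(E₁−E₃)/kT] = exp(−(-32.7 meV)/(33.8 meV)) = exp(0.967456) = 2.631.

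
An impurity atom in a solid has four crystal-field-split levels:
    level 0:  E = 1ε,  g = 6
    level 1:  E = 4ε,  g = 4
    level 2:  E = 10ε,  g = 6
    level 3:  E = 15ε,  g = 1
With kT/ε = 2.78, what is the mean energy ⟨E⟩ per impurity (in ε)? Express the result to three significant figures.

Eᵢ/kT = 0.35971, 1.4388, 3.5971, 5.3957.
Z = Σ gᵢe^(−Eᵢ/kT) = 6·e^(−0.35971) + 4·e^(−1.4388) + 6·e^(−3.5971) + 1·e^(−5.3957) = 4.1873 + 0.94885 + 0.16442 + 0.0045360 = 5.3051.
⟨E⟩ = Σ Eᵢ gᵢe^(−Eᵢ/kT) / Z = (1·4.1873 + 4·0.94885 + 10·0.16442 + 15·0.0045360) / 5.3051 = 1.83 ε.

1.83 ε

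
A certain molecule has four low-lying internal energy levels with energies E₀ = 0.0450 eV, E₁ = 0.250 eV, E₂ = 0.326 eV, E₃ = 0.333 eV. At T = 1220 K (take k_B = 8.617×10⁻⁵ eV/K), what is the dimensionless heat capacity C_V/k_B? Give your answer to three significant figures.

0.940

k_BT = 8.617×10⁻⁵ × 1220 K = 0.10513 eV.
Eᵢ/kT = 0.42804, 2.3780, 3.1009, 3.1675.
Z = Σ e^(−Eᵢ/kT) = e^(−0.42804) + e^(−2.3780) + e^(−3.1009) + e^(−3.1675) = 0.65179 + 0.092736 + 0.045009 + 0.042109 = 0.83164.
⟨E⟩ = 0.097650 eV, ⟨E²⟩ = 0.019923 eV².
C_V/k_B = (⟨E²⟩ − ⟨E⟩²)/(kT)² = (0.019923 − 0.0095355)/0.011052 = 0.940.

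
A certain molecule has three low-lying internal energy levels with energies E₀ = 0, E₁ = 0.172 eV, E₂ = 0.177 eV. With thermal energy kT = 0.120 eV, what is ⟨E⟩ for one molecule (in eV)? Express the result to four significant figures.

Eᵢ/kT = 0, 1.43333, 1.47500.
Z = Σ e^(−Eᵢ/kT) = e^(−0) + e^(−1.43333) + e^(−1.47500) = 1.00000 + 0.238513 + 0.228779 = 1.46729.
⟨E⟩ = Σ Eᵢ e^(−Eᵢ/kT) / Z = (0·1.00000 + 0.172·0.238513 + 0.177·0.228779) / 1.46729 = 0.05556 eV.

0.05556 eV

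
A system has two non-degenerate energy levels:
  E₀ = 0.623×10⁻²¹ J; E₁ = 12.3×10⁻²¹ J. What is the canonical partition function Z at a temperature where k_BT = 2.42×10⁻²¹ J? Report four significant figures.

Z = 0.7792

Eᵢ/kT = 0.257438, 5.08264.
Z = Σ e^(−Eᵢ/kT) = e^(−0.257438) + e^(−5.08264) = 0.773030 + 0.00620351 = 0.779234.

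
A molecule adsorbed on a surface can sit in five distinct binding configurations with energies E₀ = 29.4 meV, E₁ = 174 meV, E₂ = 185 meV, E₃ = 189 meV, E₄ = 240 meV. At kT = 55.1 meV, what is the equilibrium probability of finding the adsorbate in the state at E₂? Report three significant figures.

Eᵢ/kT = 0.53358, 3.1579, 3.3575, 3.4301, 4.3557.
Z = Σ e^(−Eᵢ/kT) = e^(−0.53358) + e^(−3.1579) + e^(−3.3575) + e^(−3.4301) + e^(−4.3557) = 0.58650 + 0.042515 + 0.034822 + 0.032384 + 0.012833 = 0.70905.
P₂ = e^(−E₂/kT) / Z = 0.034822/0.70905 = 0.0491.

0.0491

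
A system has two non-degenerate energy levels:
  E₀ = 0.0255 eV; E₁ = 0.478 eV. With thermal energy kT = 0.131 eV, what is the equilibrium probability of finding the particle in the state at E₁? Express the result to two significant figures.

Eᵢ/kT = 0.1947, 3.649.
Z = Σ e^(−Eᵢ/kT) = e^(−0.1947) + e^(−3.649) = 0.8231 + 0.02602 = 0.8491.
P₁ = e^(−E₁/kT) / Z = 0.02602/0.8491 = 0.031.

0.031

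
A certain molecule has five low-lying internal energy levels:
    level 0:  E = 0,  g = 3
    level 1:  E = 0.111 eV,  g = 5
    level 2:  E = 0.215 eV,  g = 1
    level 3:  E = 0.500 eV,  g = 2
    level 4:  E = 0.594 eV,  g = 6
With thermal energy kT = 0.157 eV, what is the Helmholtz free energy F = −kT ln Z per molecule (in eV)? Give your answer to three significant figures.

-0.280 eV

Eᵢ/kT = 0, 0.70701, 1.3694, 3.1847, 3.7834.
Z = Σ gᵢe^(−Eᵢ/kT) = 3·e^(−0) + 5·e^(−0.70701) + 1·e^(−1.3694) + 2·e^(−3.1847) + 6·e^(−3.7834) = 3.0000 + 2.4656 + 0.25426 + 0.082781 + 0.13647 = 5.9391.
F = −kT ln Z = −0.157 × ln(5.9391) = −0.157 × 1.7816 = -0.280 eV.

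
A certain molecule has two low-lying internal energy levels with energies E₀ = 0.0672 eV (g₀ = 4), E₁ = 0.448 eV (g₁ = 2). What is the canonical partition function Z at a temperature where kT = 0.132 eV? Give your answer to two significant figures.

Z = 2.5

Eᵢ/kT = 0.5091, 3.394.
Z = Σ gᵢe^(−Eᵢ/kT) = 4·e^(−0.5091) + 2·e^(−3.394) = 2.404 + 0.06715 = 2.471.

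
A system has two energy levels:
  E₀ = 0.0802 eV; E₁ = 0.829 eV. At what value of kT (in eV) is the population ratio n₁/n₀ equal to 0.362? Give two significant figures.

n₁/n₀ = exp[−(E₁−E₀)/kT] = 0.362.
⇒ (E₁−E₀)/kT = ln(1/0.362) = ln(2.762) = 1.016.
kT = 0.7488 eV / 1.016 = 0.74 eV.

0.74 eV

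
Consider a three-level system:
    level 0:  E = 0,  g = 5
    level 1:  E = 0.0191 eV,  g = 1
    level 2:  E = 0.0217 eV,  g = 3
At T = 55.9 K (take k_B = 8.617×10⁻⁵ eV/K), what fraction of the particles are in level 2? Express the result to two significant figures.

k_BT = 8.617×10⁻⁵ × 55.9 K = 0.004817 eV.
Eᵢ/kT = 0, 3.965, 4.505.
Z = Σ gᵢe^(−Eᵢ/kT) = 5·e^(−0) + 1·e^(−3.965) + 3·e^(−4.505) = 5.000 + 0.01897 + 0.03316 = 5.052.
P₂ = g₂ e^(−E₂/kT) / Z = 0.03316/5.052 = 0.0066.

0.0066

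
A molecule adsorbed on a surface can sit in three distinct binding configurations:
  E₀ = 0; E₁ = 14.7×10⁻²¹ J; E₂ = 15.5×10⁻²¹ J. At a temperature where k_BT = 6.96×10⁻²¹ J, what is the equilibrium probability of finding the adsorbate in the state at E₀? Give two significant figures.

Eᵢ/kT = 0, 2.112, 2.227.
Z = Σ e^(−Eᵢ/kT) = e^(−0) + e^(−2.112) + e^(−2.227) = 1.000 + 0.1210 + 0.1079 = 1.229.
P₀ = e^(−E₀/kT) / Z = 1.000/1.229 = 0.81.

0.81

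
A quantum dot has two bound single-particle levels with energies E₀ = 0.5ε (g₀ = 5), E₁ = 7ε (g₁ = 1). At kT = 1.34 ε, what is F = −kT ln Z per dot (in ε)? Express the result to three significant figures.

Eᵢ/kT = 0.37313, 5.2239.
Z = Σ gᵢe^(−Eᵢ/kT) = 5·e^(−0.37313) + 1·e^(−5.2239) = 3.4429 + 0.0053863 = 3.4483.
F = −kT ln Z = −1.34 × ln(3.4483) = −1.34 × 1.2379 = -1.66 ε.

-1.66 ε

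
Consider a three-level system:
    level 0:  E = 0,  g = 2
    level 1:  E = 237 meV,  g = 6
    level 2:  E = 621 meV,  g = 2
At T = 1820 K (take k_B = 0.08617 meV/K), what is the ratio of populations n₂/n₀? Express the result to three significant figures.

0.0191

k_BT = 0.08617 × 1820 K = 156.83 meV.
n₂/n₀ = (g₂/g₀) exp[−(E₂−E₀)/kT] = (2/2) × exp(−(621 meV)/(156.83 meV)) = (2/2) × exp(-3.9597) = 0.0191.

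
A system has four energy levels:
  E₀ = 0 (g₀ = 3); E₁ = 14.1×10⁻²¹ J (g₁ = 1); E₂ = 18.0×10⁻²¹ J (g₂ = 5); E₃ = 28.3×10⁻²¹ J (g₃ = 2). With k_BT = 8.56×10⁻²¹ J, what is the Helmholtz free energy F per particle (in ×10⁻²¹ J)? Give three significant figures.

Eᵢ/kT = 0, 1.6472, 2.1028, 3.3061.
Z = Σ gᵢe^(−Eᵢ/kT) = 3·e^(−0) + 1·e^(−1.6472) + 5·e^(−2.1028) + 2·e^(−3.3061) = 3.0000 + 0.19259 + 0.61057 + 0.073318 = 3.8765.
F = −kT ln Z = −8.56 × ln(3.8765) = −8.56 × 1.3549 = -11.6 ×10⁻²¹ J.

-11.6 ×10⁻²¹ J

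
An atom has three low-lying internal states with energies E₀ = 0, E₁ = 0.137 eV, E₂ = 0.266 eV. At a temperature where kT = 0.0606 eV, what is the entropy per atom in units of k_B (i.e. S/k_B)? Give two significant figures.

Eᵢ/kT = 0, 2.261, 4.389.
Z = Σ e^(−Eᵢ/kT) = e^(−0) + e^(−2.261) + e^(−4.389) = 1.000 + 0.1042 + 0.01241 = 1.117.
⟨E⟩ = Σ EᵢPᵢ = 0.01574 eV.
S/k_B = ln Z + ⟨E⟩/kT = ln(1.117) + 0.01574/0.0606 = 0.1106 + 0.2597 = 0.37.

0.37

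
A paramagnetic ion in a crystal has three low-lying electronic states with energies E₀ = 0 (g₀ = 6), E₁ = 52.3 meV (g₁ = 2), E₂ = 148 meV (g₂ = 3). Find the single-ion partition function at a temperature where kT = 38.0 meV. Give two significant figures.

Z = 6.6

Eᵢ/kT = 0, 1.376, 3.895.
Z = Σ gᵢe^(−Eᵢ/kT) = 6·e^(−0) + 2·e^(−1.376) + 3·e^(−3.895) = 6.000 + 0.5052 + 0.06103 = 6.566.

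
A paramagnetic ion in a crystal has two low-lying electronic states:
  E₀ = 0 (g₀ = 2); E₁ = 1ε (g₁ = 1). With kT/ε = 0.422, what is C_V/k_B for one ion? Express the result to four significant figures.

0.2396

Eᵢ/kT = 0, 2.36967.
Z = Σ gᵢe^(−Eᵢ/kT) = 2·e^(−0) + 1·e^(−2.36967) = 2.00000 + 0.0935116 = 2.09351.
⟨E⟩ = 0.0446674 ε, ⟨E²⟩ = 0.0446674 ε².
C_V/k_B = (⟨E²⟩ − ⟨E⟩²)/(kT)² = (0.0446674 − 0.00199518)/0.178084 = 0.2396.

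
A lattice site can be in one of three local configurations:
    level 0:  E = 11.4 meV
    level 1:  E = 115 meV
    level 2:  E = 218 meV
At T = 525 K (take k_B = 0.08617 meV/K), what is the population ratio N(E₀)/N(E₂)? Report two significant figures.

k_BT = 0.08617 × 525 K = 45.24 meV.
n₀/n₂ = exp[−(E₀−E₂)/kT] = exp(−(-206.6 meV)/(45.24 meV)) = exp(4.567) = 96.

96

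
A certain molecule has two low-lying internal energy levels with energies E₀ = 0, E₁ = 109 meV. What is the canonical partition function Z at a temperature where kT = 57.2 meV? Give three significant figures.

Z = 1.15

Eᵢ/kT = 0, 1.9056.
Z = Σ e^(−Eᵢ/kT) = e^(−0) + e^(−1.9056) = 1.0000 + 0.14873 = 1.1487.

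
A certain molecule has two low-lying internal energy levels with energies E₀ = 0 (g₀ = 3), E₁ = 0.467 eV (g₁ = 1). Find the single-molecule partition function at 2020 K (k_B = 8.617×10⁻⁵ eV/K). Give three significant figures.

Z = 3.07

k_BT = 8.617×10⁻⁵ × 2020 K = 0.17406 eV.
Eᵢ/kT = 0, 2.6830.
Z = Σ gᵢe^(−Eᵢ/kT) = 3·e^(−0) + 1·e^(−2.6830) = 3.0000 + 0.068358 = 3.0684.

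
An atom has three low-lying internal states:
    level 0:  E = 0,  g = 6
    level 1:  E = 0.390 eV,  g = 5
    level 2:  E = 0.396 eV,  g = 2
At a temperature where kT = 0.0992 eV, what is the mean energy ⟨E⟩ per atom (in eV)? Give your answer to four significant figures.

0.008618 eV

Eᵢ/kT = 0, 3.93145, 3.99194.
Z = Σ gᵢe^(−Eᵢ/kT) = 6·e^(−0) + 5·e^(−3.93145) + 2·e^(−3.99194) = 6.00000 + 0.0980760 + 0.0369277 = 6.13500.
⟨E⟩ = Σ Eᵢ gᵢe^(−Eᵢ/kT) / Z = (0·6.00000 + 0.390·0.0980760 + 0.396·0.0369277) / 6.13500 = 0.008618 eV.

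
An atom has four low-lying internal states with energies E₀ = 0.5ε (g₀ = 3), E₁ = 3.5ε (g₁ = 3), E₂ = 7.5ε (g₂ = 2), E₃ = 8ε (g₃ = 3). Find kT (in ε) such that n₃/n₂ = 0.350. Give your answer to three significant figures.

0.344 ε

n₃/n₂ = (g₃/g₂) exp[−(E₃−E₂)/kT] = 0.350.
⇒ (E₃−E₂)/kT = ln((3/2)/0.350) = ln(4.2857) = 1.4553.
kT = 0.5ε / 1.4553 = 0.344 ε.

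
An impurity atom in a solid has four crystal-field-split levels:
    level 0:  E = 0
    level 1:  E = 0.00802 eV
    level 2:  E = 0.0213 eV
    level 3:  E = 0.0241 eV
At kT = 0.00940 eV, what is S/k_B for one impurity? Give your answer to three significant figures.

Eᵢ/kT = 0, 0.85319, 2.2660, 2.5638.
Z = Σ e^(−Eᵢ/kT) = e^(−0) + e^(−0.85319) + e^(−2.2660) + e^(−2.5638) = 1.0000 + 0.42605 + 0.10373 + 0.077012 = 1.6068.
⟨E⟩ = Σ EᵢPᵢ = 0.0046567 eV.
S/k_B = ln Z + ⟨E⟩/kT = ln(1.6068) + 0.0046567/0.00940 = 0.47424 + 0.49539 = 0.970.

0.970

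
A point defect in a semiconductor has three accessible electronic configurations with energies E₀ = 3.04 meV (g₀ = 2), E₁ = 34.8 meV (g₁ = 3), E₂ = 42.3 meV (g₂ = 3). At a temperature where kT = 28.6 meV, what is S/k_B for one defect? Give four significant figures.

1.893

Eᵢ/kT = 0.106294, 1.21678, 1.47902.
Z = Σ gᵢe^(−Eᵢ/kT) = 2·e^(−0.106294) + 3·e^(−1.21678) + 3·e^(−1.47902) = 1.79832 + 0.888547 + 0.683583 = 3.37045.
⟨E⟩ = Σ EᵢPᵢ = 19.3754 meV.
S/k_B = ln Z + ⟨E⟩/kT = ln(3.37045) + 19.3754/28.6 = 1.21505 + 0.677462 = 1.893.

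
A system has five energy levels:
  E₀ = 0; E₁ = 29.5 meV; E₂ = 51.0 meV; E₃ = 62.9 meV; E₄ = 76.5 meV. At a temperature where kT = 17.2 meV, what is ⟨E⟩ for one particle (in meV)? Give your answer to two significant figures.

8.2 meV

Eᵢ/kT = 0, 1.715, 2.965, 3.657, 4.448.
Z = Σ e^(−Eᵢ/kT) = e^(−0) + e^(−1.715) + e^(−2.965) + e^(−3.657) + e^(−4.448) = 1.000 + 0.1800 + 0.05156 + 0.02581 + 0.01170 = 1.269.
⟨E⟩ = Σ Eᵢ e^(−Eᵢ/kT) / Z = (0·1.000 + 29.5·0.1800 + 51.0·0.05156 + 62.9·0.02581 + 76.5·0.01170) / 1.269 = 8.2 meV.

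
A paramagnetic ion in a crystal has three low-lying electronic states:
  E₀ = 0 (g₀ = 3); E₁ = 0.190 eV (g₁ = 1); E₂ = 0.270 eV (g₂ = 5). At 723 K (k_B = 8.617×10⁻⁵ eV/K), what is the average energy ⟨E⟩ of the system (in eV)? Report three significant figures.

k_BT = 8.617×10⁻⁵ × 723 K = 0.062301 eV.
Eᵢ/kT = 0, 3.0497, 4.3338.
Z = Σ gᵢe^(−Eᵢ/kT) = 3·e^(−0) + 1·e^(−3.0497) + 5·e^(−4.3338) = 3.0000 + 0.047373 + 0.065588 = 3.1130.
⟨E⟩ = Σ Eᵢ gᵢe^(−Eᵢ/kT) / Z = (0·3.0000 + 0.190·0.047373 + 0.270·0.065588) / 3.1130 = 0.00858 eV.

0.00858 eV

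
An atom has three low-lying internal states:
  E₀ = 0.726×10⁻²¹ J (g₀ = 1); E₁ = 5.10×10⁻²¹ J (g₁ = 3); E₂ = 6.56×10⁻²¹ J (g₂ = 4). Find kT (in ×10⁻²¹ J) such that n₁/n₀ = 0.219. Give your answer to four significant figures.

1.671 ×10⁻²¹ J

n₁/n₀ = (g₁/g₀) exp[−(E₁−E₀)/kT] = 0.219.
⇒ (E₁−E₀)/kT = ln((3/1)/0.219) = ln(13.6986) = 2.61729.
kT = 4.374 ×10⁻²¹ J / 2.61729 = 1.671 ×10⁻²¹ J.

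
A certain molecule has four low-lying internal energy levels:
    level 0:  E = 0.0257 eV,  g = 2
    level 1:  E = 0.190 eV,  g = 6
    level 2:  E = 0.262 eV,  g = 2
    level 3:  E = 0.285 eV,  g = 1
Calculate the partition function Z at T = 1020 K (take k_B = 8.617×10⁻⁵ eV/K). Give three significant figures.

Z = 2.32

k_BT = 8.617×10⁻⁵ × 1020 K = 0.087893 eV.
Eᵢ/kT = 0.29240, 2.1617, 2.9809, 3.2426.
Z = Σ gᵢe^(−Eᵢ/kT) = 2·e^(−0.29240) + 6·e^(−2.1617) + 2·e^(−2.9809) + 1·e^(−3.2426) = 1.4929 + 0.69078 + 0.10149 + 0.039062 = 2.3242.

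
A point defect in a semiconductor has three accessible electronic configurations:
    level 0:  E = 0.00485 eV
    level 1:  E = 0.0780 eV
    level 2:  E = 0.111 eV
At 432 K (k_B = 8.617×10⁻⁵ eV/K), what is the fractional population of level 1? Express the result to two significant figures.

k_BT = 8.617×10⁻⁵ × 432 K = 0.03723 eV.
Eᵢ/kT = 0.1303, 2.095, 2.981.
Z = Σ e^(−Eᵢ/kT) = e^(−0.1303) + e^(−2.095) + e^(−2.981) = 0.8778 + 0.1231 + 0.05074 = 1.052.
P₁ = e^(−E₁/kT) / Z = 0.1231/1.052 = 0.12.

0.12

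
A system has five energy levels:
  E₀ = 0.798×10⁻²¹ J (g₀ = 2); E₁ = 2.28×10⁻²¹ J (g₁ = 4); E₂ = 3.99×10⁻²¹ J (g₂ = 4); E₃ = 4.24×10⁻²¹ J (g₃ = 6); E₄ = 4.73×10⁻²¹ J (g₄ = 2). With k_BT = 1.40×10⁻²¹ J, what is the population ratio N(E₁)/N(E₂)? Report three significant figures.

n₁/n₂ = (g₁/g₂) exp[−(E₁−E₂)/kT] = (4/4) × exp(−(-1.71 ×10⁻²¹ J)/(1.40 ×10⁻²¹ J)) = (4/4) × exp(1.2214) = 3.39.

3.39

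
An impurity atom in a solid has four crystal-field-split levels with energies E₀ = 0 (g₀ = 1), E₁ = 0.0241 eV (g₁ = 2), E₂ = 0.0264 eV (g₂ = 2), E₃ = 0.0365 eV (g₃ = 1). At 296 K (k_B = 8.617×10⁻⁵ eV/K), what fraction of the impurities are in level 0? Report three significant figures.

k_BT = 8.617×10⁻⁵ × 296 K = 0.025506 eV.
Eᵢ/kT = 0, 0.94488, 1.0351, 1.4310.
Z = Σ gᵢe^(−Eᵢ/kT) = 1·e^(−0) + 2·e^(−0.94488) + 2·e^(−1.0351) + 1·e^(−1.4310) = 1.0000 + 0.77745 + 0.71038 + 0.23907 = 2.7269.
P₀ = g₀ e^(−E₀/kT) / Z = 1.0000/2.7269 = 0.367.

0.367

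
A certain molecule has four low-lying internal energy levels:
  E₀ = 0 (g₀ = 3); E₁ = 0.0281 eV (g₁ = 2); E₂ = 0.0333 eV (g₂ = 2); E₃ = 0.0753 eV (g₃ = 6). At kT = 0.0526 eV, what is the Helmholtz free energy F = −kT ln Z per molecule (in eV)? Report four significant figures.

Eᵢ/kT = 0, 0.534221, 0.633080, 1.43156.
Z = Σ gᵢe^(−Eᵢ/kT) = 3·e^(−0) + 2·e^(−0.534221) + 2·e^(−0.633080) + 6·e^(−1.43156) = 3.00000 + 1.17225 + 1.06191 + 1.43362 = 6.66778.
F = −kT ln Z = −0.0526 × ln(6.66778) = −0.0526 × 1.89729 = -0.09980 eV.

-0.09980 eV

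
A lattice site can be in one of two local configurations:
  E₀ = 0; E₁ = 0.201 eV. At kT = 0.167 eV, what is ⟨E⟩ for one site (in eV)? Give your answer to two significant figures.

0.046 eV

Eᵢ/kT = 0, 1.204.
Z = Σ e^(−Eᵢ/kT) = e^(−0) + e^(−1.204) = 1.000 + 0.3000 = 1.300.
⟨E⟩ = Σ Eᵢ e^(−Eᵢ/kT) / Z = (0·1.000 + 0.201·0.3000) / 1.300 = 0.046 eV.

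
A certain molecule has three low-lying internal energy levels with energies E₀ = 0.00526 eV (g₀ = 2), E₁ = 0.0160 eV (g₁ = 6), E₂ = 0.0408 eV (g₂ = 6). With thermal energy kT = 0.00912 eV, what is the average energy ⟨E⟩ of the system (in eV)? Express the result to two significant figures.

0.011 eV

Eᵢ/kT = 0.5768, 1.754, 4.474.
Z = Σ gᵢe^(−Eᵢ/kT) = 2·e^(−0.5768) + 6·e^(−1.754) + 6·e^(−4.474) = 1.123 + 1.038 + 0.06841 = 2.229.
⟨E⟩ = Σ Eᵢ gᵢe^(−Eᵢ/kT) / Z = (0.00526·1.123 + 0.0160·1.038 + 0.0408·0.06841) / 2.229 = 0.011 eV.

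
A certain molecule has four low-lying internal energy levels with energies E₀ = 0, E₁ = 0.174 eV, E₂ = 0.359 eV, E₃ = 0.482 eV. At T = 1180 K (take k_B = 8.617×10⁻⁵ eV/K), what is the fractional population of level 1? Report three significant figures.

k_BT = 8.617×10⁻⁵ × 1180 K = 0.10168 eV.
Eᵢ/kT = 0, 1.7113, 3.5307, 4.7404.
Z = Σ e^(−Eᵢ/kT) = e^(−0) + e^(−1.7113) + e^(−3.5307) + e^(−4.7404) = 1.0000 + 0.18063 + 0.029284 + 0.0087352 = 1.2186.
P₁ = e^(−E₁/kT) / Z = 0.18063/1.2186 = 0.148.

0.148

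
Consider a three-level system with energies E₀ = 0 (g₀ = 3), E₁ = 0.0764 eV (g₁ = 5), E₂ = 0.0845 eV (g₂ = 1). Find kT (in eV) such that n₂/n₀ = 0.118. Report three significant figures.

n₂/n₀ = (g₂/g₀) exp[−(E₂−E₀)/kT] = 0.118.
⇒ (E₂−E₀)/kT = ln((1/3)/0.118) = ln(2.8249) = 1.0385.
kT = 0.0845 eV / 1.0385 = 0.0814 eV.

0.0814 eV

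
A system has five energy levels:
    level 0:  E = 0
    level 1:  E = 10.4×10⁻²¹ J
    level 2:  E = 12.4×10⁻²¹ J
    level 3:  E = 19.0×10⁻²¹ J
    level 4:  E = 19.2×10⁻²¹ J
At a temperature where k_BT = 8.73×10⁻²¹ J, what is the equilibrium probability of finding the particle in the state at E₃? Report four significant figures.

Eᵢ/kT = 0, 1.19129, 1.42039, 2.17640, 2.19931.
Z = Σ e^(−Eᵢ/kT) = e^(−0) + e^(−1.19129) + e^(−1.42039) + e^(−2.17640) + e^(−2.19931) = 1.00000 + 0.303829 + 0.241620 + 0.113449 + 0.110880 = 1.76978.
P₃ = e^(−E₃/kT) / Z = 0.113449/1.76978 = 0.06410.

0.06410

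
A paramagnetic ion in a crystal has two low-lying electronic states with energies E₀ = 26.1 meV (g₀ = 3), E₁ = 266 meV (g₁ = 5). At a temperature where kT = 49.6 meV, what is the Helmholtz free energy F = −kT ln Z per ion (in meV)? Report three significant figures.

Eᵢ/kT = 0.52621, 5.3629.
Z = Σ gᵢe^(−Eᵢ/kT) = 3·e^(−0.52621) + 5·e^(−5.3629) = 1.7725 + 0.023436 = 1.7959.
F = −kT ln Z = −49.6 × ln(1.7959) = −49.6 × 0.58551 = -29.0 meV.

-29.0 meV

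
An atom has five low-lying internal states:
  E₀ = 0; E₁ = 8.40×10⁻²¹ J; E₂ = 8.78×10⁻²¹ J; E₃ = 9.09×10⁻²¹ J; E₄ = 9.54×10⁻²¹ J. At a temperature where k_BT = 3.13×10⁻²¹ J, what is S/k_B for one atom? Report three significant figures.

Eᵢ/kT = 0, 2.6837, 2.8051, 2.9042, 3.0479.
Z = Σ e^(−Eᵢ/kT) = e^(−0) + e^(−2.6837) + e^(−2.8051) + e^(−2.9042) + e^(−3.0479) = 1.0000 + 0.068310 + 0.060501 + 0.054793 + 0.047458 = 1.2311.
⟨E⟩ = Σ EᵢPᵢ = 1.6699 ×10⁻²¹ J.
S/k_B = ln Z + ⟨E⟩/kT = ln(1.2311) + 1.6699/3.13 = 0.20791 + 0.53351 = 0.741.

0.741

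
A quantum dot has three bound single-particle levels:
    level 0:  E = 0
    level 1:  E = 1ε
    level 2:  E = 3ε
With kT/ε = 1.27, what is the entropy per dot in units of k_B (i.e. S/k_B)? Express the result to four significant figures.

Eᵢ/kT = 0, 0.787402, 2.36220.
Z = Σ e^(−Eᵢ/kT) = e^(−0) + e^(−0.787402) + e^(−2.36220) = 1.00000 + 0.455025 + 0.0942127 = 1.54924.
⟨E⟩ = Σ EᵢPᵢ = 0.476145 ε.
S/k_B = ln Z + ⟨E⟩/kT = ln(1.54924) + 0.476145/1.27 = 0.437764 + 0.374917 = 0.8127.

0.8127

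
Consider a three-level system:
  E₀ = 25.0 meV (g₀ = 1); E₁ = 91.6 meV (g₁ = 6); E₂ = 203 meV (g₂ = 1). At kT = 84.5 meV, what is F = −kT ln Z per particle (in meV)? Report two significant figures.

Eᵢ/kT = 0.2959, 1.084, 2.402.
Z = Σ gᵢe^(−Eᵢ/kT) = 1·e^(−0.2959) + 6·e^(−1.084) + 1·e^(−2.402) = 0.7439 + 2.029 + 0.09054 = 2.863.
F = −kT ln Z = −84.5 × ln(2.863) = −84.5 × 1.052 = -89 meV.

-89 meV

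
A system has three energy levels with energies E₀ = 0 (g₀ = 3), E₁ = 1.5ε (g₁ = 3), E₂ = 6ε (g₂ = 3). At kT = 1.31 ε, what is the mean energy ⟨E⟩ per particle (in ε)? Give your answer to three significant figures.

Eᵢ/kT = 0, 1.1450, 4.5802.
Z = Σ gᵢe^(−Eᵢ/kT) = 3·e^(−0) + 3·e^(−1.1450) + 3·e^(−4.5802) = 3.0000 + 0.95467 + 0.030759 = 3.9854.
⟨E⟩ = Σ Eᵢ gᵢe^(−Eᵢ/kT) / Z = (0·3.0000 + 1.5·0.95467 + 6·0.030759) / 3.9854 = 0.406 ε.

0.406 ε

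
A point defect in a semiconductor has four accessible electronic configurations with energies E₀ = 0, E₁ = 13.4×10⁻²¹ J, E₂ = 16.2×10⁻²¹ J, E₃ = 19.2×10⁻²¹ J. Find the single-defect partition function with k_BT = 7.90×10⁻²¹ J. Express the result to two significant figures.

Z = 1.4

Eᵢ/kT = 0, 1.696, 2.051, 2.430.
Z = Σ e^(−Eᵢ/kT) = e^(−0) + e^(−1.696) + e^(−2.051) + e^(−2.430) = 1.000 + 0.1834 + 0.1286 + 0.08804 = 1.400.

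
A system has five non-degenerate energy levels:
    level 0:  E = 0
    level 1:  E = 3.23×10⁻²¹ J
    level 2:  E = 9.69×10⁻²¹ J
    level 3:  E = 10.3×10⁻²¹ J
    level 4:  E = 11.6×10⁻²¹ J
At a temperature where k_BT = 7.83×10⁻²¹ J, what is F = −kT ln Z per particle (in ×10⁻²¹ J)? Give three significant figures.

-7.01 ×10⁻²¹ J

Eᵢ/kT = 0, 0.41252, 1.2375, 1.3155, 1.4815.
Z = Σ e^(−Eᵢ/kT) = e^(−0) + e^(−0.41252) + e^(−1.2375) + e^(−1.3155) + e^(−1.4815) = 1.0000 + 0.66198 + 0.29011 + 0.26834 + 0.22730 = 2.4477.
F = −kT ln Z = −7.83 × ln(2.4477) = −7.83 × 0.89515 = -7.01 ×10⁻²¹ J.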